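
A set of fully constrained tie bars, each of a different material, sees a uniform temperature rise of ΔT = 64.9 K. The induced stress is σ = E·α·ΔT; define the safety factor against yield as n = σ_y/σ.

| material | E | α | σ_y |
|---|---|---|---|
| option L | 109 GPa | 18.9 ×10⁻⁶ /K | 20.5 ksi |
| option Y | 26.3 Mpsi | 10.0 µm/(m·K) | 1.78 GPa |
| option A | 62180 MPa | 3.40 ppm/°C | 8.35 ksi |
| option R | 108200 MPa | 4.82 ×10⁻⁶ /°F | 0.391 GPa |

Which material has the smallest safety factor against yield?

option L

Converting E to GPa, α to ×10⁻⁶/K, σ_y to MPa, then σ and n for each:
  option L: E = 109.0, α = 18.9, σ_y = 141.3 → σ = 134 MPa, n = 1.06
  option Y: E = 181.3, α = 10.0, σ_y = 1780 → σ = 118 MPa, n = 15.1
  option A: E = 62.18, α = 3.40, σ_y = 57.57 → σ = 13.7 MPa, n = 4.20
  option R: E = 108.2, α = 8.68, σ_y = 391.0 → σ = 60.9 MPa, n = 6.42
Smallest n: option L with n = 1.06.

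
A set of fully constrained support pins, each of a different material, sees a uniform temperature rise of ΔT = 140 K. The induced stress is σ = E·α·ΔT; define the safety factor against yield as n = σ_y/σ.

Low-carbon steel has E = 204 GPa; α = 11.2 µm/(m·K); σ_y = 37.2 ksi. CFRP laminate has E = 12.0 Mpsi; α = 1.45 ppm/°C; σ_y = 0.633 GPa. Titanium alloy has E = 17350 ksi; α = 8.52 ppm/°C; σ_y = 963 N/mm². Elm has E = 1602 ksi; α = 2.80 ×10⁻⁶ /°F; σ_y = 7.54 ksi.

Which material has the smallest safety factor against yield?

low-carbon steel

In consistent units (E in GPa, α in ×10⁻⁶/K, σ_y in MPa):
  low-carbon steel: E = 204.0, α = 11.2, σ_y = 256.5 → σ = 320 MPa, n = 0.802
  CFRP laminate: E = 82.74, α = 1.45, σ_y = 633.0 → σ = 16.8 MPa, n = 37.7
  titanium alloy: E = 119.6, α = 8.52, σ_y = 963.0 → σ = 143 MPa, n = 6.75
  elm: E = 11.05, α = 5.04, σ_y = 51.99 → σ = 7.79 MPa, n = 6.67
The minimum is low-carbon steel at n = 0.802.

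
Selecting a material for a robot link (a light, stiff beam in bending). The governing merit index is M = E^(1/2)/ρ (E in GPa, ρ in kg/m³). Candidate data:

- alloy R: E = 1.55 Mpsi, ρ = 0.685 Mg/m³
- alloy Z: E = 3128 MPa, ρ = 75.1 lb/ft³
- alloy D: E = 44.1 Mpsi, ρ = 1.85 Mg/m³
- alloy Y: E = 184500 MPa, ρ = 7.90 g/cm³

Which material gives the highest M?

In SI units:
  alloy R: E = 10.69 GPa, ρ = 685.0 kg/m³
  alloy Z: E = 3.128 GPa, ρ = 1203 kg/m³
  alloy D: E = 304.1 GPa, ρ = 1850 kg/m³
  alloy Y: E = 184.5 GPa, ρ = 7900 kg/m³
  alloy D: M = 9.43×10⁻³
  alloy R: M = 4.77×10⁻³
  alloy Y: M = 1.72×10⁻³
  alloy Z: M = 1.47×10⁻³
Alloy D has the largest M.

alloy D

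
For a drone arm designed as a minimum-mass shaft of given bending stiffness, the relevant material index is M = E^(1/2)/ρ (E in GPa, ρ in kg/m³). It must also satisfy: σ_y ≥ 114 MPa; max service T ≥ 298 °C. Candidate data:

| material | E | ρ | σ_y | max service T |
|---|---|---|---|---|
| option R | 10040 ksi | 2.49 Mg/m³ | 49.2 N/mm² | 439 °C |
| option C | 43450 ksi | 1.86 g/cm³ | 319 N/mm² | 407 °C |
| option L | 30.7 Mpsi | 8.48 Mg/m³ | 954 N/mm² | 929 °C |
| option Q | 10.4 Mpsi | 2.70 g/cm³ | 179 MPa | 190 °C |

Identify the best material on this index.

Screen on constraints: σ_y ≥ 114 MPa; max service T ≥ 298 °C. Survivors: option C, option L.
After converting to SI:
  option C: E = 299.6 GPa, ρ = 1860 kg/m³
  option L: E = 211.7 GPa, ρ = 8480 kg/m³
  option C: M = 9.31×10⁻³
  option L: M = 1.72×10⁻³
The maximum is for option C.

option C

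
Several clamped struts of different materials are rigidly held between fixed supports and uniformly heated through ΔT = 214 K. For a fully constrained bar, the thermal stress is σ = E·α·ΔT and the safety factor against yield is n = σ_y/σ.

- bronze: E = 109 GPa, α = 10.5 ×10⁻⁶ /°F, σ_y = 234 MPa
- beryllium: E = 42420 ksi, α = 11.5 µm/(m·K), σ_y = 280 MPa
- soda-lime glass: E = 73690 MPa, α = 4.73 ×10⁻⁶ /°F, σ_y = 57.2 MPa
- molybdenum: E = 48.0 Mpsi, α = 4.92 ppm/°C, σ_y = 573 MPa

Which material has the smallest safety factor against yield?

beryllium

Per material, after unit conversion:
  bronze: E = 109.0, α = 18.9, σ_y = 234.0 → σ = 441 MPa, n = 0.531
  beryllium: E = 292.5, α = 11.5, σ_y = 280.0 → σ = 720 MPa, n = 0.389
  soda-lime glass: E = 73.69, α = 8.51, σ_y = 57.20 → σ = 134 MPa, n = 0.426
  molybdenum: E = 330.9, α = 4.92, σ_y = 573.0 → σ = 348 MPa, n = 1.64
Beryllium has the lowest safety factor, n = 0.389.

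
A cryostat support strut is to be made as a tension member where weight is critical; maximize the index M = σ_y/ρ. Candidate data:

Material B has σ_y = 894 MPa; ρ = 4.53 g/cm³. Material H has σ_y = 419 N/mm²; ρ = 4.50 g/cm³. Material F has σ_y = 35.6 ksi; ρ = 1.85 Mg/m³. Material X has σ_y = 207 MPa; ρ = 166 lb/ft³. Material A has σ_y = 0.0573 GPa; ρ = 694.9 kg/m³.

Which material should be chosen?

material B

Convert each candidate to consistent units, then evaluate M:
  material B: σ_y = 894.0 MPa, ρ = 4530 kg/m³
  material H: σ_y = 419.0 MPa, ρ = 4500 kg/m³
  material F: σ_y = 245.5 MPa, ρ = 1850 kg/m³
  material X: σ_y = 207.0 MPa, ρ = 2659 kg/m³
  material A: σ_y = 57.30 MPa, ρ = 694.9 kg/m³
  material B: M = 197 kN·m/kg
  material F: M = 133 kN·m/kg
  material H: M = 93.1 kN·m/kg
  material A: M = 82.5 kN·m/kg
  material X: M = 77.8 kN·m/kg
The maximum is for material B.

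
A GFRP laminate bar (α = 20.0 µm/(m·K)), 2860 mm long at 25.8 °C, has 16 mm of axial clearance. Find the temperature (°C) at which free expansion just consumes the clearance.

306 °C

α·L₀·ΔT = 16.0 mm ⇒ ΔT = 16.0 / (20.0×10⁻⁶ × 2860.0) = 279.7 K.
T = 25.8 + 279.7 = 305.5 °C.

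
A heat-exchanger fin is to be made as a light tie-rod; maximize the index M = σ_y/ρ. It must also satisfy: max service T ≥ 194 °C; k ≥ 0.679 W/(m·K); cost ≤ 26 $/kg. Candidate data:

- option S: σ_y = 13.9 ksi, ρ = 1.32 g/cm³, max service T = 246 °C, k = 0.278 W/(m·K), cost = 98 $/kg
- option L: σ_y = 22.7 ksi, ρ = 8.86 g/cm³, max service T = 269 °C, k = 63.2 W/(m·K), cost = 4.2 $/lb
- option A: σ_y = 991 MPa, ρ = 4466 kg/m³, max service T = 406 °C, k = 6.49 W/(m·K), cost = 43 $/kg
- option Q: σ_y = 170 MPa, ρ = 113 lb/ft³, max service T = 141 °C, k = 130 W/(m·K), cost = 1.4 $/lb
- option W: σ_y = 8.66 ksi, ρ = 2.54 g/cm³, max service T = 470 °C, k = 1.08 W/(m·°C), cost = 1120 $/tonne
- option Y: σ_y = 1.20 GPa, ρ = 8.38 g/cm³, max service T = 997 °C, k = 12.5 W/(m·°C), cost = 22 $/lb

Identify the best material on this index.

option W

Screen on constraints: max service T ≥ 194 °C; k ≥ 0.679 W/(m·K); cost ≤ 26 $/kg. Survivors: option L, option W.
In SI units:
  option L: σ_y = 156.5 MPa, ρ = 8860 kg/m³
  option W: σ_y = 59.71 MPa, ρ = 2540 kg/m³
  option W: M = 23.5 kN·m/kg
  option L: M = 17.7 kN·m/kg
Option W ranks first.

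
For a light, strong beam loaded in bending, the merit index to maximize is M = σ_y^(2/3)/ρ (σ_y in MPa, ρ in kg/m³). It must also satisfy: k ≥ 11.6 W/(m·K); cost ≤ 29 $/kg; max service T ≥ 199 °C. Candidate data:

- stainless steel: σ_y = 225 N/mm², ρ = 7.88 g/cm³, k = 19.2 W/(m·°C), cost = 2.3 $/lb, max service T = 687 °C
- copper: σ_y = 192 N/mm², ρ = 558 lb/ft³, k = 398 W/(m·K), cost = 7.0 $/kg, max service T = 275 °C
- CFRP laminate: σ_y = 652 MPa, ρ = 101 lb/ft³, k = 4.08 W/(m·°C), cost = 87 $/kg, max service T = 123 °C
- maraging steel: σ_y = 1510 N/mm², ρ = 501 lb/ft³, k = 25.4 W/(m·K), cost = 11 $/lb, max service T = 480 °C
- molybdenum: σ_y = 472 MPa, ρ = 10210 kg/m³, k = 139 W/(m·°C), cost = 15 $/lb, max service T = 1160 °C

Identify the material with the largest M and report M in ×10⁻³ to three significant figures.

maraging steel, M = 16.4×10⁻³

Screen on constraints: k ≥ 11.6 W/(m·K); cost ≤ 29 $/kg; max service T ≥ 199 °C. Survivors: stainless steel, copper, maraging steel.
In SI units:
  stainless steel: σ_y = 225.0 MPa, ρ = 7880 kg/m³
  copper: σ_y = 192.0 MPa, ρ = 8938 kg/m³
  maraging steel: σ_y = 1510 MPa, ρ = 8025 kg/m³
  maraging steel: M = 16.4×10⁻³
  stainless steel: M = 4.69×10⁻³
  copper: M = 3.72×10⁻³
Maraging steel ranks first.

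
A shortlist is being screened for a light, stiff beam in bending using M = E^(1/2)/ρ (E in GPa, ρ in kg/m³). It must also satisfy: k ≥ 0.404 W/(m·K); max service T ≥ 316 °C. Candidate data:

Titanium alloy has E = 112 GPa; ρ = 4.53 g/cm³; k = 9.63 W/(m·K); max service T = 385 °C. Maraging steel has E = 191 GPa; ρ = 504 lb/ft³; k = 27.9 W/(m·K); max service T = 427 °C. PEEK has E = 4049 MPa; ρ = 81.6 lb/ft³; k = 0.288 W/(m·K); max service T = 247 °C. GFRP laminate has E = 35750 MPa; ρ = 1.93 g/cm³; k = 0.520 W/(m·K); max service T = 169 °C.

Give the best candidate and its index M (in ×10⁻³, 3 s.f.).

Screen on constraints: k ≥ 0.404 W/(m·K); max service T ≥ 316 °C. Survivors: titanium alloy, maraging steel.
Normalizing units and computing the index:
  titanium alloy: E = 112.0 GPa, ρ = 4530 kg/m³
  maraging steel: E = 191.0 GPa, ρ = 8073 kg/m³
  titanium alloy: M = 2.34×10⁻³
  maraging steel: M = 1.71×10⁻³
The maximum is for titanium alloy.

titanium alloy, M = 2.34×10⁻³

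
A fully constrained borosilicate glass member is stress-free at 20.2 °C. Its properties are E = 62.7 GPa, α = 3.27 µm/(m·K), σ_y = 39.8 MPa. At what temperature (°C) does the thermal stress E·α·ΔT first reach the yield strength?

214 °C

E·α·ΔT = 39.80 MPa ⇒ ΔT = 39.80 / (62.70×10³ × 3.27×10⁻⁶) = 194.1 K.
T = 20.2 + 194.1 = 214.3 °C.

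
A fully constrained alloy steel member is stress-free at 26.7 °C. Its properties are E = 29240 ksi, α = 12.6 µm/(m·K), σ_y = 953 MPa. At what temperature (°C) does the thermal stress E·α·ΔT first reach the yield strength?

402 °C

E = 29240 ksi = 201.6 GPa.
E·α·ΔT = 953.0 MPa ⇒ ΔT = 953.0 / (201.6×10³ × 12.6×10⁻⁶) = 375.2 K.
T = 26.7 + 375.2 = 401.9 °C.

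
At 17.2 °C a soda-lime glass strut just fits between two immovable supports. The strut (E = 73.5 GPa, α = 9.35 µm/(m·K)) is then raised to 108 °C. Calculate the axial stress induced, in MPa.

ΔT = 90.80 K. Constrained thermal stress σ = E·α·ΔT = 73.50×10³ MPa × 9.35×10⁻⁶ × 90.80 = 62.4 MPa (compressive).

62.4 MPa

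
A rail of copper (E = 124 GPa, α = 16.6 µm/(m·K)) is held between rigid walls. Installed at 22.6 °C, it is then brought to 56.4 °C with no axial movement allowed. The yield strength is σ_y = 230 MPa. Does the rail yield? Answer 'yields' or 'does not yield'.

ΔT = 33.80 K. Constrained thermal stress σ = E·α·ΔT = 124.0×10³ MPa × 16.6×10⁻⁶ × 33.80 = 69.6 MPa (compressive).
Compare to σ_y = 230 MPa: σ < σ_y, so it does not yield.

does not yield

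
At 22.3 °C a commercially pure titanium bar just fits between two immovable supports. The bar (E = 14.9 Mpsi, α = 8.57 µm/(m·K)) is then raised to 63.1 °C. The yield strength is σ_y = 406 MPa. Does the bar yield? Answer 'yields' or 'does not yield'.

E = 14.9 Mpsi = 102.7 GPa.
ΔT = 40.80 K. Constrained thermal stress σ = E·α·ΔT = 102.7×10³ MPa × 8.57×10⁻⁶ × 40.80 = 35.9 MPa (compressive).
Compare to σ_y = 406 MPa: σ < σ_y, so it does not yield.

does not yield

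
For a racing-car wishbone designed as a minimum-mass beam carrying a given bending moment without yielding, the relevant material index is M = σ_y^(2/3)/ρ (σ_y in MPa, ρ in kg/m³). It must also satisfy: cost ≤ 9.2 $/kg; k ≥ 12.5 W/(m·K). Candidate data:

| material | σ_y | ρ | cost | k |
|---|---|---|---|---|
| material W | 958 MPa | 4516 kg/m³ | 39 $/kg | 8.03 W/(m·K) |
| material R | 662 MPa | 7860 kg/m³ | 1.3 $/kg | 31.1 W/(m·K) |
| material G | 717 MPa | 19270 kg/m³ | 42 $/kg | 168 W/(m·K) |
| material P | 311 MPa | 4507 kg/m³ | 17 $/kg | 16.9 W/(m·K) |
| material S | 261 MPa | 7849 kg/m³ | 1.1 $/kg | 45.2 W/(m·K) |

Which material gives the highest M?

Screen on constraints: cost ≤ 9.2 $/kg; k ≥ 12.5 W/(m·K). Survivors: material R, material S.
Per-candidate index values:
  material R: M = 9.66×10⁻³
  material S: M = 5.20×10⁻³
Highest index: material R.

material R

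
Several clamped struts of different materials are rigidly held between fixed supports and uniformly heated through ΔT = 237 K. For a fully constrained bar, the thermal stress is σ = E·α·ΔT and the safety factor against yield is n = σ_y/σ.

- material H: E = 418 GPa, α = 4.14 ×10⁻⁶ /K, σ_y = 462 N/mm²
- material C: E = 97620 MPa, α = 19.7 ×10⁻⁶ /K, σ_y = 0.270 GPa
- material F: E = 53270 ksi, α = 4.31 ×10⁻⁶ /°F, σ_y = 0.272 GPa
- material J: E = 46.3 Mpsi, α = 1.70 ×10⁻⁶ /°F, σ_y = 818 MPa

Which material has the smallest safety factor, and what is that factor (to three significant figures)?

material F, n = 0.403

In consistent units (E in GPa, α in ×10⁻⁶/K, σ_y in MPa):
  material H: E = 418.0, α = 4.14, σ_y = 462.0 → σ = 410 MPa, n = 1.13
  material C: E = 97.62, α = 19.7, σ_y = 270.0 → σ = 456 MPa, n = 0.592
  material F: E = 367.3, α = 7.76, σ_y = 272.0 → σ = 675 MPa, n = 0.403
  material J: E = 319.2, α = 3.06, σ_y = 818.0 → σ = 232 MPa, n = 3.53
Material F has the lowest safety factor, n = 0.403.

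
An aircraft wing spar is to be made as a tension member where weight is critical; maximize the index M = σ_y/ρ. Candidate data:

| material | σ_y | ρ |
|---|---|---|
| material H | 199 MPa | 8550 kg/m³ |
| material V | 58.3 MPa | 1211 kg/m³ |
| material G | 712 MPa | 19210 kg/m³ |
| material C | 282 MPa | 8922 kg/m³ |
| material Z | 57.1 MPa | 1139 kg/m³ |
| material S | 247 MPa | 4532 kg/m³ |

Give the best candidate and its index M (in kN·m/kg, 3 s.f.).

material S, M = 54.5 kN·m/kg

Computing M directly (units already consistent):
  material S: M = 54.5 kN·m/kg
  material Z: M = 50.1 kN·m/kg
  material V: M = 48.1 kN·m/kg
  material G: M = 37.1 kN·m/kg
  material C: M = 31.6 kN·m/kg
  material H: M = 23.3 kN·m/kg
The maximum is for material S.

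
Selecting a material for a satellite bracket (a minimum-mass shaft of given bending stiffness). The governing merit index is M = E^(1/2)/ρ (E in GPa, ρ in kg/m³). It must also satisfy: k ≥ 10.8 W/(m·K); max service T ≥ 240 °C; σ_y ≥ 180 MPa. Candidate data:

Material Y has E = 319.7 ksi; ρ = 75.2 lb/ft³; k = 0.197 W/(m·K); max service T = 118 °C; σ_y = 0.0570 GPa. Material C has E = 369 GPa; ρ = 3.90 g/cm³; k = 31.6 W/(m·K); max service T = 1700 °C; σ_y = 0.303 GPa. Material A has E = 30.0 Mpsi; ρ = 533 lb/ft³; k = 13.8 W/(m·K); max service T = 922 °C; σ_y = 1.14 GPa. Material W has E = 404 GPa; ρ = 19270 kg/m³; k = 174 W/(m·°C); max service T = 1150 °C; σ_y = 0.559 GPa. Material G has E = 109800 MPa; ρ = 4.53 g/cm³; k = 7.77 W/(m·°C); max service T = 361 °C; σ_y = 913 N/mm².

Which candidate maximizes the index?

Screen on constraints: k ≥ 10.8 W/(m·K); max service T ≥ 240 °C; σ_y ≥ 180 MPa. Survivors: material C, material A, material W.
After converting to SI:
  material C: E = 369.0 GPa, ρ = 3900 kg/m³
  material A: E = 206.8 GPa, ρ = 8538 kg/m³
  material W: E = 404.0 GPa, ρ = 19270 kg/m³
  material C: M = 4.93×10⁻³
  material A: M = 1.68×10⁻³
  material W: M = 1.04×10⁻³
Material C ranks first.

material C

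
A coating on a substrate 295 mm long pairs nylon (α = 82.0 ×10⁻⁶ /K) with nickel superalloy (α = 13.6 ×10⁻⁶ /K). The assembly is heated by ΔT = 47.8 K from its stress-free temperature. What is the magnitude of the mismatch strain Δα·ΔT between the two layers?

3.27×10⁻³

Δα = |82.0 − 13.6|×10⁻⁶/K = 68.4×10⁻⁶/K.
Mismatch strain = Δα·ΔT = 68.4×10⁻⁶ × 47.8 = 3.27×10⁻³.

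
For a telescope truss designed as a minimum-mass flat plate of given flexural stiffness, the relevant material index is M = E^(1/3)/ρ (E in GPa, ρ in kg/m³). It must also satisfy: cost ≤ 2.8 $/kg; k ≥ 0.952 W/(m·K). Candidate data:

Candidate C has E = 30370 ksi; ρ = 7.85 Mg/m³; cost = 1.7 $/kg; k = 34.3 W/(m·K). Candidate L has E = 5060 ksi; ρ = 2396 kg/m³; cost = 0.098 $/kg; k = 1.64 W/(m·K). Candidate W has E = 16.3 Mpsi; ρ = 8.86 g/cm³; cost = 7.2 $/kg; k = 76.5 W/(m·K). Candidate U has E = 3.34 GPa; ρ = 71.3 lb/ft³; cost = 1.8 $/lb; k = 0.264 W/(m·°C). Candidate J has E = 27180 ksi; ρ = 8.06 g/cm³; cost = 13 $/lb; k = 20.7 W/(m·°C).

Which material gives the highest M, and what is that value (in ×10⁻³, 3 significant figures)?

candidate L, M = 1.36×10⁻³

Screen on constraints: cost ≤ 2.8 $/kg; k ≥ 0.952 W/(m·K). Survivors: candidate C, candidate L.
Putting every candidate on a common basis:
  candidate C: E = 209.4 GPa, ρ = 7850 kg/m³
  candidate L: E = 34.89 GPa, ρ = 2396 kg/m³
  candidate L: M = 1.36×10⁻³
  candidate C: M = 0.756×10⁻³
Candidate L ranks first.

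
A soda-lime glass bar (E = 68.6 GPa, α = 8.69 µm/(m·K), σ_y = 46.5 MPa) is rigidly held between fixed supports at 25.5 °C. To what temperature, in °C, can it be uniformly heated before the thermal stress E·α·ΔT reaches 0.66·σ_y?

E·α·ΔT = 30.69 MPa ⇒ ΔT = 30.69 / (68.60×10³ × 8.69×10⁻⁶) = 51.48 K.
T = 25.5 + 51.48 = 76.98 °C.

77.0 °C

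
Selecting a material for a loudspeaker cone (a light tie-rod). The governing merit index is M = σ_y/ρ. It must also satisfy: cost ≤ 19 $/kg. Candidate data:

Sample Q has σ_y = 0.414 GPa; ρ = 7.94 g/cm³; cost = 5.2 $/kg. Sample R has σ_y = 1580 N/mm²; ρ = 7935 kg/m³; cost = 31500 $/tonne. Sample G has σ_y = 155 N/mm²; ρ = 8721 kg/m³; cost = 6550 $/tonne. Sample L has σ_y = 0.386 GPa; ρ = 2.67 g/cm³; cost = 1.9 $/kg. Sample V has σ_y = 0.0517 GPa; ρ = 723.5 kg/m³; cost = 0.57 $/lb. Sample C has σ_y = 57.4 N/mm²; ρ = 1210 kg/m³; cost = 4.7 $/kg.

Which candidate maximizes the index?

Screen on constraints: cost ≤ 19 $/kg. Survivors: sample Q, sample G, sample L, sample V, sample C.
Normalizing units and computing the index:
  sample Q: σ_y = 414.0 MPa, ρ = 7940 kg/m³
  sample G: σ_y = 155.0 MPa, ρ = 8721 kg/m³
  sample L: σ_y = 386.0 MPa, ρ = 2670 kg/m³
  sample V: σ_y = 51.70 MPa, ρ = 723.5 kg/m³
  sample C: σ_y = 57.40 MPa, ρ = 1210 kg/m³
  sample L: M = 145 kN·m/kg
  sample V: M = 71.5 kN·m/kg
  sample Q: M = 52.1 kN·m/kg
  sample C: M = 47.4 kN·m/kg
  sample G: M = 17.8 kN·m/kg
Sample L has the largest M.

sample L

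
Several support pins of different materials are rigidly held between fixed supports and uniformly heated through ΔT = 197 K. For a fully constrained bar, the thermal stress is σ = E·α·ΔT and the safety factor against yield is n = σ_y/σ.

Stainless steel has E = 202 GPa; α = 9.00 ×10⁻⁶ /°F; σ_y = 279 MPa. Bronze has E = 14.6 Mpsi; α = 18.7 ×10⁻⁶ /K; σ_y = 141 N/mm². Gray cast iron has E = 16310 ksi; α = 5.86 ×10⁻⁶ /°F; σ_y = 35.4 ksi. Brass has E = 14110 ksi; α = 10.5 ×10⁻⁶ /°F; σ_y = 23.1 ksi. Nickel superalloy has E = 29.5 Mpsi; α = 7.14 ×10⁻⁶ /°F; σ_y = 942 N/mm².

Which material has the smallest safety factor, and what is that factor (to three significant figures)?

bronze, n = 0.380

In consistent units (E in GPa, α in ×10⁻⁶/K, σ_y in MPa):
  stainless steel: E = 202.0, α = 16.2, σ_y = 279.0 → σ = 645 MPa, n = 0.433
  bronze: E = 100.7, α = 18.7, σ_y = 141.0 → σ = 371 MPa, n = 0.380
  gray cast iron: E = 112.5, α = 10.5, σ_y = 244.1 → σ = 234 MPa, n = 1.04
  brass: E = 97.29, α = 18.9, σ_y = 159.3 → σ = 362 MPa, n = 0.440
  nickel superalloy: E = 203.4, α = 12.9, σ_y = 942.0 → σ = 515 MPa, n = 1.83
Smallest n: bronze with n = 0.380.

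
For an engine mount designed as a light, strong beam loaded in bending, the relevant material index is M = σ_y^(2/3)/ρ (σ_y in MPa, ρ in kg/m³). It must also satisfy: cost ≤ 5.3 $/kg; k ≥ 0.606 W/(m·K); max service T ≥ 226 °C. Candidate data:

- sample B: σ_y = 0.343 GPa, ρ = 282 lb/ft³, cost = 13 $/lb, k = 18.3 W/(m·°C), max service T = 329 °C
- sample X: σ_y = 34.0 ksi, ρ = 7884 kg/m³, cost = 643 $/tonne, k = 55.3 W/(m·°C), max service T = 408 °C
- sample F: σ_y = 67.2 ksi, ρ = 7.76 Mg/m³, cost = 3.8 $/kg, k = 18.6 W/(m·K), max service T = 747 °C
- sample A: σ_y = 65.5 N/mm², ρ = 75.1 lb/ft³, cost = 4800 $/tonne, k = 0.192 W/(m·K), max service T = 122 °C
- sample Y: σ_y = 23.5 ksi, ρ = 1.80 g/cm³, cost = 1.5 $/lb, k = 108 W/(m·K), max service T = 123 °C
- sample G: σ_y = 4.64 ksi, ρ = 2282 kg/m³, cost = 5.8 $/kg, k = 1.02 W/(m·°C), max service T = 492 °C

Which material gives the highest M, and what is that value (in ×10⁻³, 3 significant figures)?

sample F, M = 7.72×10⁻³

Screen on constraints: cost ≤ 5.3 $/kg; k ≥ 0.606 W/(m·K); max service T ≥ 226 °C. Survivors: sample X, sample F.
Normalizing units and computing the index:
  sample X: σ_y = 234.4 MPa, ρ = 7884 kg/m³
  sample F: σ_y = 463.3 MPa, ρ = 7760 kg/m³
  sample F: M = 7.72×10⁻³
  sample X: M = 4.82×10⁻³
The maximum is for sample F.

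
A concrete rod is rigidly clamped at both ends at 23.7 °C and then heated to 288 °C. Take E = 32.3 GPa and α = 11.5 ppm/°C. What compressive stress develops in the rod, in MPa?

ΔT = 264.3 K. Constrained thermal stress σ = E·α·ΔT = 32.30×10³ MPa × 11.5×10⁻⁶ × 264.3 = 98.2 MPa (compressive).

98.2 MPa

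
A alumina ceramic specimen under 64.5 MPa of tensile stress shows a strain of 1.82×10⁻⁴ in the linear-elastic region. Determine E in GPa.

354 GPa

E = σ/ε = 64.5 MPa / 1.82×10⁻⁴ = 354400 MPa = 354 GPa.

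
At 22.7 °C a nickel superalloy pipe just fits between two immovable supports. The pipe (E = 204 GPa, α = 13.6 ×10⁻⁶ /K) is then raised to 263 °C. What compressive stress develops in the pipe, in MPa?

667 MPa

ΔT = 240.3 K. Constrained thermal stress σ = E·α·ΔT = 204.0×10³ MPa × 13.6×10⁻⁶ × 240.3 = 667 MPa (compressive).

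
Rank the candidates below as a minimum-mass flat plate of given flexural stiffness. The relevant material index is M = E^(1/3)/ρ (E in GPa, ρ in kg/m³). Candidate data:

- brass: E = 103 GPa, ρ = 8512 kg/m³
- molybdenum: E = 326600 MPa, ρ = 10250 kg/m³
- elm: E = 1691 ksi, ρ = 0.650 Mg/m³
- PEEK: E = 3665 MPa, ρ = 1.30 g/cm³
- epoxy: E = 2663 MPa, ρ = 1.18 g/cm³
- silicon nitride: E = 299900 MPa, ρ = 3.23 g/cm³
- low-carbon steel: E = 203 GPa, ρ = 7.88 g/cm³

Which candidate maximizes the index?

elm

Normalizing units and computing the index:
  brass: E = 103.0 GPa, ρ = 8512 kg/m³
  molybdenum: E = 326.6 GPa, ρ = 10250 kg/m³
  elm: E = 11.66 GPa, ρ = 650.0 kg/m³
  PEEK: E = 3.665 GPa, ρ = 1300 kg/m³
  epoxy: E = 2.663 GPa, ρ = 1180 kg/m³
  silicon nitride: E = 299.9 GPa, ρ = 3230 kg/m³
  low-carbon steel: E = 203.0 GPa, ρ = 7880 kg/m³
  elm: M = 3.49×10⁻³
  silicon nitride: M = 2.07×10⁻³
  PEEK: M = 1.19×10⁻³
  epoxy: M = 1.17×10⁻³
  low-carbon steel: M = 0.746×10⁻³
  molybdenum: M = 0.672×10⁻³
  brass: M = 0.551×10⁻³
The maximum is for elm.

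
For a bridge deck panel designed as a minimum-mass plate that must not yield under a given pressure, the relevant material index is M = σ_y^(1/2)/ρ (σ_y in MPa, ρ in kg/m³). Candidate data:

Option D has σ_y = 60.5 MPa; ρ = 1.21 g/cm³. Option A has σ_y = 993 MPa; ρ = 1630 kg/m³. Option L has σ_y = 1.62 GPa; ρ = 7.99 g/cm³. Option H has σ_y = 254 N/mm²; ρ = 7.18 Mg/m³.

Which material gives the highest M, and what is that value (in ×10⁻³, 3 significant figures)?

Normalizing units and computing the index:
  option D: σ_y = 60.50 MPa, ρ = 1210 kg/m³
  option A: σ_y = 993.0 MPa, ρ = 1630 kg/m³
  option L: σ_y = 1620 MPa, ρ = 7990 kg/m³
  option H: σ_y = 254.0 MPa, ρ = 7180 kg/m³
  option A: M = 19.3×10⁻³
  option D: M = 6.43×10⁻³
  option L: M = 5.04×10⁻³
  option H: M = 2.22×10⁻³
Highest index: option A.

option A, M = 19.3×10⁻³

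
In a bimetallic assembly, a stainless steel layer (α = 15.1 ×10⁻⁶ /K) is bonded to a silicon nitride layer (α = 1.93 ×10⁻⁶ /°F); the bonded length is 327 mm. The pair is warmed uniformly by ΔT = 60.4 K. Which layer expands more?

silicon nitride: α = 1.93×10⁻⁶/°F × 9/5 = 3.47×10⁻⁶/K.
α(stainless steel) = 15.1×10⁻⁶/K vs α(silicon nitride) = 3.47×10⁻⁶/K.
Higher α expands more for the same ΔT: stainless steel.

stainless steel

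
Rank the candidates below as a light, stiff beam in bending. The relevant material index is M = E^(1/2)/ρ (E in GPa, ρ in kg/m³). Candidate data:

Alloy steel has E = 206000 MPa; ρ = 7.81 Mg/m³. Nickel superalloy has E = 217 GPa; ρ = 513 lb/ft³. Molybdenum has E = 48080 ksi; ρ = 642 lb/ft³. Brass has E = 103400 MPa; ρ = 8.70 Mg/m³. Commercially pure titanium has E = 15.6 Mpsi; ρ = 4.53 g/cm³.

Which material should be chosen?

Putting every candidate on a common basis:
  alloy steel: E = 206.0 GPa, ρ = 7810 kg/m³
  nickel superalloy: E = 217.0 GPa, ρ = 8217 kg/m³
  molybdenum: E = 331.5 GPa, ρ = 10280 kg/m³
  brass: E = 103.4 GPa, ρ = 8700 kg/m³
  commercially pure titanium: E = 107.6 GPa, ρ = 4530 kg/m³
  commercially pure titanium: M = 2.29×10⁻³
  alloy steel: M = 1.84×10⁻³
  nickel superalloy: M = 1.79×10⁻³
  molybdenum: M = 1.77×10⁻³
  brass: M = 1.17×10⁻³
Highest index: commercially pure titanium.

commercially pure titanium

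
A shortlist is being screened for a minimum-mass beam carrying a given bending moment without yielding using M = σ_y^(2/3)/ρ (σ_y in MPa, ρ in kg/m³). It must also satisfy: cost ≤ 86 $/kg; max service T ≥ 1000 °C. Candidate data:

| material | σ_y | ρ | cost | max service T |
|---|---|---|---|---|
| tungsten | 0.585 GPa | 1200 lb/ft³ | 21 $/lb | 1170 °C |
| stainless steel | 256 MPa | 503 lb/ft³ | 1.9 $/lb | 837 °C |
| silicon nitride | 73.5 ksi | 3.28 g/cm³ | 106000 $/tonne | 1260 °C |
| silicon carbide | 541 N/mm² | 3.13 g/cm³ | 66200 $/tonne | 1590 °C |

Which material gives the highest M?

Screen on constraints: cost ≤ 86 $/kg; max service T ≥ 1000 °C. Survivors: tungsten, silicon carbide.
In SI units:
  tungsten: σ_y = 585.0 MPa, ρ = 19220 kg/m³
  silicon carbide: σ_y = 541.0 MPa, ρ = 3130 kg/m³
  silicon carbide: M = 21.2×10⁻³
  tungsten: M = 3.64×10⁻³
Highest index: silicon carbide.

silicon carbide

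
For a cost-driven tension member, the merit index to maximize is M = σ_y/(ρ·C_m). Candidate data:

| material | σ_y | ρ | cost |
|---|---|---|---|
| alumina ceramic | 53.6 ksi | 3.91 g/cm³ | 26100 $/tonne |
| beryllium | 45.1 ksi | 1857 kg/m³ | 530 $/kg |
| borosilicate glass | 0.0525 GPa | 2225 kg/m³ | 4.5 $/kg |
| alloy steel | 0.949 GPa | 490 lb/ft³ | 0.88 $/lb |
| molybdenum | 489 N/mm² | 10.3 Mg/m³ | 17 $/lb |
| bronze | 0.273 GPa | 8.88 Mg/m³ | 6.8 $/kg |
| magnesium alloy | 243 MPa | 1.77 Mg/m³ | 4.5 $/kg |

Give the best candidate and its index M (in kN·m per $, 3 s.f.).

alloy steel, M = 62.3 kN·m per $

Convert each candidate to consistent units, then evaluate M:
  alumina ceramic: σ_y = 369.6 MPa, ρ = 3910 kg/m³, cost = 26.10 $/kg
  beryllium: σ_y = 311.0 MPa, ρ = 1857 kg/m³, cost = 530.0 $/kg
  borosilicate glass: σ_y = 52.50 MPa, ρ = 2225 kg/m³, cost = 4.500 $/kg
  alloy steel: σ_y = 949.0 MPa, ρ = 7849 kg/m³, cost = 1.940 $/kg
  molybdenum: σ_y = 489.0 MPa, ρ = 10300 kg/m³, cost = 37.48 $/kg
  bronze: σ_y = 273.0 MPa, ρ = 8880 kg/m³, cost = 6.800 $/kg
  magnesium alloy: σ_y = 243.0 MPa, ρ = 1770 kg/m³, cost = 4.500 $/kg
  alloy steel: M = 62.3 kN·m per $
  magnesium alloy: M = 30.5 kN·m per $
  borosilicate glass: M = 5.24 kN·m per $
  bronze: M = 4.52 kN·m per $
  alumina ceramic: M = 3.62 kN·m per $
  molybdenum: M = 1.27 kN·m per $
  beryllium: M = 0.316 kN·m per $
Alloy steel ranks first.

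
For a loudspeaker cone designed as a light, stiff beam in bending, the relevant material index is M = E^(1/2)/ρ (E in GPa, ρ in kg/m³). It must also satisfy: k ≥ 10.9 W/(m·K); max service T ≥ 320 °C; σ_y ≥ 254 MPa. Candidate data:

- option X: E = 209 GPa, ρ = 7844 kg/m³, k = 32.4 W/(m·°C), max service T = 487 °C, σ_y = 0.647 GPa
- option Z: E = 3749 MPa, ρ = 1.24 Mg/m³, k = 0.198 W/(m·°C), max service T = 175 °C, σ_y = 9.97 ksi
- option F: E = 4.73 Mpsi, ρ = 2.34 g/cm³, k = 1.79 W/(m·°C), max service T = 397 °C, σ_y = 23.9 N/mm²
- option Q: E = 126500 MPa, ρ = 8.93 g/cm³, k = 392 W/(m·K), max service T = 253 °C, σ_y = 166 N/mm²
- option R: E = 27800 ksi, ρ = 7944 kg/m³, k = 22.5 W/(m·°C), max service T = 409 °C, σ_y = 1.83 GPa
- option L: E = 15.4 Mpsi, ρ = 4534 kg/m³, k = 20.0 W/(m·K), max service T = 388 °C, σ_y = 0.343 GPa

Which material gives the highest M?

option L

Screen on constraints: k ≥ 10.9 W/(m·K); max service T ≥ 320 °C; σ_y ≥ 254 MPa. Survivors: option X, option R, option L.
After converting to SI:
  option X: E = 209.0 GPa, ρ = 7844 kg/m³
  option R: E = 191.7 GPa, ρ = 7944 kg/m³
  option L: E = 106.2 GPa, ρ = 4534 kg/m³
  option L: M = 2.27×10⁻³
  option X: M = 1.84×10⁻³
  option R: M = 1.74×10⁻³
Highest index: option L.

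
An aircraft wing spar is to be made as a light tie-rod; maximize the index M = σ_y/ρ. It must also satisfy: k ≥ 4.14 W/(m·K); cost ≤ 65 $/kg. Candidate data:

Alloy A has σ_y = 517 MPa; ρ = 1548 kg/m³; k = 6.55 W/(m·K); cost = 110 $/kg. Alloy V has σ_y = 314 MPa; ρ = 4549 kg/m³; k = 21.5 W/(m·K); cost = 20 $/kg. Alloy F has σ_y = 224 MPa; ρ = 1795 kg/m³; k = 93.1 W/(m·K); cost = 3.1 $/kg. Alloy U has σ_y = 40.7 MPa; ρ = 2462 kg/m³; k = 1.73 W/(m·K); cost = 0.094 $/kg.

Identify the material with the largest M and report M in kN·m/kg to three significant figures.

Screen on constraints: k ≥ 4.14 W/(m·K); cost ≤ 65 $/kg. Survivors: alloy V, alloy F.
Computing M directly (units already consistent):
  alloy F: M = 125 kN·m/kg
  alloy V: M = 69.0 kN·m/kg
Highest index: alloy F.

alloy F, M = 125 kN·m/kg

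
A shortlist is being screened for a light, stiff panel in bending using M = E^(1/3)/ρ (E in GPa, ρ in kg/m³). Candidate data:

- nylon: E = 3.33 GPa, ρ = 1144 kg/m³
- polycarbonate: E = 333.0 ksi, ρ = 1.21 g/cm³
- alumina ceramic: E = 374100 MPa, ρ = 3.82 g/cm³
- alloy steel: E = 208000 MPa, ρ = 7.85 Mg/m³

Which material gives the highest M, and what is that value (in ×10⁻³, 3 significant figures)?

alumina ceramic, M = 1.89×10⁻³

Convert each candidate to consistent units, then evaluate M:
  nylon: E = 3.330 GPa, ρ = 1144 kg/m³
  polycarbonate: E = 2.296 GPa, ρ = 1210 kg/m³
  alumina ceramic: E = 374.1 GPa, ρ = 3820 kg/m³
  alloy steel: E = 208.0 GPa, ρ = 7850 kg/m³
  alumina ceramic: M = 1.89×10⁻³
  nylon: M = 1.31×10⁻³
  polycarbonate: M = 1.09×10⁻³
  alloy steel: M = 0.755×10⁻³
The maximum is for alumina ceramic.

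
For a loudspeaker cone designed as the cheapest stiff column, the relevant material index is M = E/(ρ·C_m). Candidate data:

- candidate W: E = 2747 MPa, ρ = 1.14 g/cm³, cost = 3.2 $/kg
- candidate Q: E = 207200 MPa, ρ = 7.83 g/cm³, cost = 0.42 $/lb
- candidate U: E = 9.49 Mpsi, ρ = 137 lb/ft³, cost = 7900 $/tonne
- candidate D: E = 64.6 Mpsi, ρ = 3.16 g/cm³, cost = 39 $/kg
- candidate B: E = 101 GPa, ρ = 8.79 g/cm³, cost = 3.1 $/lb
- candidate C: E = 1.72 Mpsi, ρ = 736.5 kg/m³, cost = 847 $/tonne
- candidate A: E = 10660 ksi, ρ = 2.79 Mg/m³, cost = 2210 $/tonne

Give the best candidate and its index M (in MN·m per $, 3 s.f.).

candidate Q, M = 28.6 MN·m per $

Convert each candidate to consistent units, then evaluate M:
  candidate W: E = 2.747 GPa, ρ = 1140 kg/m³, cost = 3.200 $/kg
  candidate Q: E = 207.2 GPa, ρ = 7830 kg/m³, cost = 0.9259 $/kg
  candidate U: E = 65.43 GPa, ρ = 2195 kg/m³, cost = 7.900 $/kg
  candidate D: E = 445.4 GPa, ρ = 3160 kg/m³, cost = 39.00 $/kg
  candidate B: E = 101.0 GPa, ρ = 8790 kg/m³, cost = 6.834 $/kg
  candidate C: E = 11.86 GPa, ρ = 736.5 kg/m³, cost = 0.8470 $/kg
  candidate A: E = 73.50 GPa, ρ = 2790 kg/m³, cost = 2.210 $/kg
  candidate Q: M = 28.6 MN·m per $
  candidate C: M = 19.0 MN·m per $
  candidate A: M = 11.9 MN·m per $
  candidate U: M = 3.77 MN·m per $
  candidate D: M = 3.61 MN·m per $
  candidate B: M = 1.68 MN·m per $
  candidate W: M = 0.753 MN·m per $
Candidate Q ranks first.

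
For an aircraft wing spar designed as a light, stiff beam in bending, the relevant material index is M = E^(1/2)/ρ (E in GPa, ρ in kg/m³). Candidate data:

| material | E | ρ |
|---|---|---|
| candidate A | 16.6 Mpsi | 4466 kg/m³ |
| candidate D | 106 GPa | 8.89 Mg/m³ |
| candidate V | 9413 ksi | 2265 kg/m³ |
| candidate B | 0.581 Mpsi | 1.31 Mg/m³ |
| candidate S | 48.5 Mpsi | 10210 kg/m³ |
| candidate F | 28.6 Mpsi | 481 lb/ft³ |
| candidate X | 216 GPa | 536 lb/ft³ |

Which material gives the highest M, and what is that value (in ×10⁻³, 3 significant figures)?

In SI units:
  candidate A: E = 114.5 GPa, ρ = 4466 kg/m³
  candidate D: E = 106.0 GPa, ρ = 8890 kg/m³
  candidate V: E = 64.90 GPa, ρ = 2265 kg/m³
  candidate B: E = 4.006 GPa, ρ = 1310 kg/m³
  candidate S: E = 334.4 GPa, ρ = 10210 kg/m³
  candidate F: E = 197.2 GPa, ρ = 7705 kg/m³
  candidate X: E = 216.0 GPa, ρ = 8586 kg/m³
  candidate V: M = 3.56×10⁻³
  candidate A: M = 2.40×10⁻³
  candidate F: M = 1.82×10⁻³
  candidate S: M = 1.79×10⁻³
  candidate X: M = 1.71×10⁻³
  candidate B: M = 1.53×10⁻³
  candidate D: M = 1.16×10⁻³
Candidate V ranks first.

candidate V, M = 3.56×10⁻³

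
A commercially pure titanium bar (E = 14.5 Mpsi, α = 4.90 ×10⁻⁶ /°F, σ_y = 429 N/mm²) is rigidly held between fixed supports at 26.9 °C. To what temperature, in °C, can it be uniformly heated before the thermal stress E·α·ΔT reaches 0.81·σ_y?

421 °C

E = 14.5 Mpsi = 99.97 GPa.
α = 4.90×10⁻⁶/°F × 9/5 = 8.82×10⁻⁶/K.
σ_y = 429 N/mm² = 429.0 MPa.
E·α·ΔT = 347.5 MPa ⇒ ΔT = 347.5 / (99.97×10³ × 8.82×10⁻⁶) = 394.1 K.
T = 26.9 + 394.1 = 421.0 °C.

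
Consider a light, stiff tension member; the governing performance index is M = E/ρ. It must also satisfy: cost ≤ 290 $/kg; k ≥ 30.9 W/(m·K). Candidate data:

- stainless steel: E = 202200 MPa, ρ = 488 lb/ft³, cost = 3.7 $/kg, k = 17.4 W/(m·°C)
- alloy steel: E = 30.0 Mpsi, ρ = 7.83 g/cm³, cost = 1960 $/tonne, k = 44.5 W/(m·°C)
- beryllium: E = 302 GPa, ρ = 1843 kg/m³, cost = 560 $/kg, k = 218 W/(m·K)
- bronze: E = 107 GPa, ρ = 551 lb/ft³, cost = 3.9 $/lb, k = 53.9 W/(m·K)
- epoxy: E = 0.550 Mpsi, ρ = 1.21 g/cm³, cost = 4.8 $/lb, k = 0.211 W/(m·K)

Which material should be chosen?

alloy steel

Screen on constraints: cost ≤ 290 $/kg; k ≥ 30.9 W/(m·K). Survivors: alloy steel, bronze.
In SI units:
  alloy steel: E = 206.8 GPa, ρ = 7830 kg/m³
  bronze: E = 107.0 GPa, ρ = 8826 kg/m³
  alloy steel: M = 26.4 MN·m/kg
  bronze: M = 12.1 MN·m/kg
The maximum is for alloy steel.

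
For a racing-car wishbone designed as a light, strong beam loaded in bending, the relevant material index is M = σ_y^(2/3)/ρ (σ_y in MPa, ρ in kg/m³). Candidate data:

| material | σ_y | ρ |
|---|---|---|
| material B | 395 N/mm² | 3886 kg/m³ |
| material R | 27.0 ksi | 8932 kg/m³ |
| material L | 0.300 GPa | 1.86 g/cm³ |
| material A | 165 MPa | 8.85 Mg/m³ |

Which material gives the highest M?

material L

Convert each candidate to consistent units, then evaluate M:
  material B: σ_y = 395.0 MPa, ρ = 3886 kg/m³
  material R: σ_y = 186.2 MPa, ρ = 8932 kg/m³
  material L: σ_y = 300.0 MPa, ρ = 1860 kg/m³
  material A: σ_y = 165.0 MPa, ρ = 8850 kg/m³
  material L: M = 24.1×10⁻³
  material B: M = 13.9×10⁻³
  material R: M = 3.65×10⁻³
  material A: M = 3.40×10⁻³
The maximum is for material L.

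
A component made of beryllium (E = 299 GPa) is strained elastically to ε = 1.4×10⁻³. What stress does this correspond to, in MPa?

σ = E·ε = 299000 MPa × 1.4×10⁻³ = 419 MPa.

419 MPa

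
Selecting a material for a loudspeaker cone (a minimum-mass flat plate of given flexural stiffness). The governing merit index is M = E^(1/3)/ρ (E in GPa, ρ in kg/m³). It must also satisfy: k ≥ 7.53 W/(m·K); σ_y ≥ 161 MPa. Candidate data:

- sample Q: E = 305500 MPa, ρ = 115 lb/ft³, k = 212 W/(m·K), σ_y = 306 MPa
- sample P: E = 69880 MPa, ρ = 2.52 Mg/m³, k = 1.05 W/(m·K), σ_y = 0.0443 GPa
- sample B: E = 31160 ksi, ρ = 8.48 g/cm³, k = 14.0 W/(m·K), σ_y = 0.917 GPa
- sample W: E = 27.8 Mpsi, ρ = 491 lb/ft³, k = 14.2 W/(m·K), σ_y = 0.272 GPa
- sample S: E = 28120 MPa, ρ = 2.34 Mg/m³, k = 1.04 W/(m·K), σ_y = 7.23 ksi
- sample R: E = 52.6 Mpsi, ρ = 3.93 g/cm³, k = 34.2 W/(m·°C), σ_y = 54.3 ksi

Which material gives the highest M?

sample Q

Screen on constraints: k ≥ 7.53 W/(m·K); σ_y ≥ 161 MPa. Survivors: sample Q, sample B, sample W, sample R.
Putting every candidate on a common basis:
  sample Q: E = 305.5 GPa, ρ = 1842 kg/m³
  sample B: E = 214.8 GPa, ρ = 8480 kg/m³
  sample W: E = 191.7 GPa, ρ = 7865 kg/m³
  sample R: E = 362.7 GPa, ρ = 3930 kg/m³
  sample Q: M = 3.66×10⁻³
  sample R: M = 1.81×10⁻³
  sample W: M = 0.733×10⁻³
  sample B: M = 0.706×10⁻³
The maximum is for sample Q.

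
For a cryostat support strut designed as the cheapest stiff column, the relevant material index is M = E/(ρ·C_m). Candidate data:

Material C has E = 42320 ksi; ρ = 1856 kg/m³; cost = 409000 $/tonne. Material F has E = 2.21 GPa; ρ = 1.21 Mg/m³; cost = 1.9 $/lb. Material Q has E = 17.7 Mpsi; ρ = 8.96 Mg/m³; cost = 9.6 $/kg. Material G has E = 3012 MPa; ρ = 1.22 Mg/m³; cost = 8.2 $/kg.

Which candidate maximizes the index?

Putting every candidate on a common basis:
  material C: E = 291.8 GPa, ρ = 1856 kg/m³, cost = 409.0 $/kg
  material F: E = 2.210 GPa, ρ = 1210 kg/m³, cost = 4.189 $/kg
  material Q: E = 122.0 GPa, ρ = 8960 kg/m³, cost = 9.600 $/kg
  material G: E = 3.012 GPa, ρ = 1220 kg/m³, cost = 8.200 $/kg
  material Q: M = 1.42 MN·m per $
  material F: M = 0.436 MN·m per $
  material C: M = 0.384 MN·m per $
  material G: M = 0.301 MN·m per $
Highest index: material Q.

material Q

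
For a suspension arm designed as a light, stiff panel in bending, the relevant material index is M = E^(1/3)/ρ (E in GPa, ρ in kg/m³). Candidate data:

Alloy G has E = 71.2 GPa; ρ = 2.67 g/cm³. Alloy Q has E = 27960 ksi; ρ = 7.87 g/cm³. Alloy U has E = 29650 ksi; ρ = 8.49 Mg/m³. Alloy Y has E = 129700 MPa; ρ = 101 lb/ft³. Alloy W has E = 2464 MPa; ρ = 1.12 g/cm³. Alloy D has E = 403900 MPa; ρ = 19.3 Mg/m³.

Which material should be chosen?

alloy Y

Convert each candidate to consistent units, then evaluate M:
  alloy G: E = 71.20 GPa, ρ = 2670 kg/m³
  alloy Q: E = 192.8 GPa, ρ = 7870 kg/m³
  alloy U: E = 204.4 GPa, ρ = 8490 kg/m³
  alloy Y: E = 129.7 GPa, ρ = 1618 kg/m³
  alloy W: E = 2.464 GPa, ρ = 1120 kg/m³
  alloy D: E = 403.9 GPa, ρ = 19300 kg/m³
  alloy Y: M = 3.13×10⁻³
  alloy G: M = 1.55×10⁻³
  alloy W: M = 1.21×10⁻³
  alloy Q: M = 0.734×10⁻³
  alloy U: M = 0.694×10⁻³
  alloy D: M = 0.383×10⁻³
Alloy Y ranks first.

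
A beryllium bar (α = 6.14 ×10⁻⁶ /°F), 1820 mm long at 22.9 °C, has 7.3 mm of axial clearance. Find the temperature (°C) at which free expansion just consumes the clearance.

386 °C

α = 6.14×10⁻⁶/°F × 9/5 = 11.1×10⁻⁶/K.
α·L₀·ΔT = 7.3 mm ⇒ ΔT = 7.3 / (11.1×10⁻⁶ × 1820.0) = 362.9 K.
T = 22.9 + 362.9 = 385.8 °C.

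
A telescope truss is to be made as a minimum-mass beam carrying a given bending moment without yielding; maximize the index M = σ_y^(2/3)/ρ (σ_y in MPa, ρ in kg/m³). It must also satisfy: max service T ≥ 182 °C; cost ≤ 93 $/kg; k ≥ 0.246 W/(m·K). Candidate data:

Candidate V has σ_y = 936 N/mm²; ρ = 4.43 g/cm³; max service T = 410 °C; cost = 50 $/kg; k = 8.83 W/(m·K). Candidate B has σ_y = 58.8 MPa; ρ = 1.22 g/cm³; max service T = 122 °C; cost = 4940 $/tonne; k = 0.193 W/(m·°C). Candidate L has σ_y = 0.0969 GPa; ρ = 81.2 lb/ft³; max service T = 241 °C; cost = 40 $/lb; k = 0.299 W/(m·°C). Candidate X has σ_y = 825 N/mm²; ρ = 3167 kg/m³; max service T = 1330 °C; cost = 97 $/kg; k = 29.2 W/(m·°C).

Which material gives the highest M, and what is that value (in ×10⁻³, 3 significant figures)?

Screen on constraints: max service T ≥ 182 °C; cost ≤ 93 $/kg; k ≥ 0.246 W/(m·K). Survivors: candidate V, candidate L.
After converting to SI:
  candidate V: σ_y = 936.0 MPa, ρ = 4430 kg/m³
  candidate L: σ_y = 96.90 MPa, ρ = 1301 kg/m³
  candidate V: M = 21.6×10⁻³
  candidate L: M = 16.2×10⁻³
Candidate V ranks first.

candidate V, M = 21.6×10⁻³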